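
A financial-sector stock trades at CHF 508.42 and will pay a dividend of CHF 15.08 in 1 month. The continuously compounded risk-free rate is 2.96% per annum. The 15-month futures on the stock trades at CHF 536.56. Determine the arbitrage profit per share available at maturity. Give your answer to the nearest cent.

CHF 24.59 per share

PV(dividends) I = 15.08·e^(−0.0296·1/12) = 15.0428
Fair futures F* = (S − I)·e^(rT) = (508.42 − 15.0428)·e^0.037000 = 493.3772 × 1.037693 = 511.9741
Market CHF 536.56 > fair 511.9741: forward overpriced → cash-and-carry (borrow at r, buy the stock and collect the dividends, short the forward).
Profit at T = |F_mkt − F*| = |536.56 − 511.9741| = CHF 24.59 per share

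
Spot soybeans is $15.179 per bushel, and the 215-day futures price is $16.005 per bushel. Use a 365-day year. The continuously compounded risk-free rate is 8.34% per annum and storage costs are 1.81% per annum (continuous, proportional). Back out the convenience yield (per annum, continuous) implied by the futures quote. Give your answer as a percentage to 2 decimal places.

1.15%

F = S·e^((r+u−y)T) ⇒ (r+u−y) = ln(F/S)/T
ln(16.005/15.179) = 0.052988; /T ⇒ 0.089956
y = r + u − ln(F/S)/T = 0.0834 + 0.0181 − 0.089956 = 0.011544
y = 1.15%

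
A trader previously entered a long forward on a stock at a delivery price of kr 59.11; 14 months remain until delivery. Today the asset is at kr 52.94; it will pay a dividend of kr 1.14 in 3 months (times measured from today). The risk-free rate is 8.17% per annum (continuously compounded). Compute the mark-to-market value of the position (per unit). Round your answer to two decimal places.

PV(remaining dividends) I = 1.14·e^(−0.0817·3/12) = 1.1170
Current forward F = (S − I)·e^(rT) = (52.94 − 1.1170)·e^(0.0817·14/12) = 51.8230 × 1.100007 = 57.0057
Value (long) = (F − K)·e^(−rT) = (57.0057 − 59.11) × 0.909085 = -1.9130
Value = -kr 1.91

-kr 1.91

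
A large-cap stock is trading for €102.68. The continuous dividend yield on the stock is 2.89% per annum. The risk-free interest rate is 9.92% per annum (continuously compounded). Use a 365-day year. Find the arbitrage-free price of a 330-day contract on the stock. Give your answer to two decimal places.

€109.42

F = S·e^((r − q)T) = 102.68 · e^((0.0992 − 0.0289) × 330/365)
= 102.68 · e^0.063559 = 102.68 × 1.065622
F = €109.42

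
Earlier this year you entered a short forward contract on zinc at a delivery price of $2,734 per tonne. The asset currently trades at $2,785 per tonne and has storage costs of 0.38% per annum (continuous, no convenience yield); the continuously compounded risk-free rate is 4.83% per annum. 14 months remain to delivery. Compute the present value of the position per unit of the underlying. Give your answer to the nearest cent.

Current fair forward for the remaining 14 months: F = S·e^((r + u)·T), (r + u) = 0.0483 + 0.0038 = 0.0521
F = 2785 · e^(0.0521 × 14/12) = 2785 × 1.06266864 = 2959.5322
Value of long forward = (F − K)·e^(−rT) = (2959.5322 − 2734) · e^(−0.0483·14/12)
= 225.5322 × 0.94520826 = 213.17
Short position value = −(long value) = -$213.17

-$213.17 per tonne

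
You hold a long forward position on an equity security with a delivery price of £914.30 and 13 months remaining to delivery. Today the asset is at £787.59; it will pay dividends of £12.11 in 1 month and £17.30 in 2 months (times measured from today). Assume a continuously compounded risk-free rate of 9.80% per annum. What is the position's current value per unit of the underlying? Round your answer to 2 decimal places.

-£63.65

PV(remaining dividends) I = 12.11·e^(−0.0980·1/12) + 17.30·e^(−0.0980·2/12) = 29.0312
Current forward F = (S − I)·e^(rT) = (787.59 − 29.0312)·e^(0.0980·13/12) = 758.5588 × 1.112007 = 843.5227
Value (long) = (F − K)·e^(−rT) = (843.5227 − 914.30) × 0.899275 = -63.6483
Value = -£63.65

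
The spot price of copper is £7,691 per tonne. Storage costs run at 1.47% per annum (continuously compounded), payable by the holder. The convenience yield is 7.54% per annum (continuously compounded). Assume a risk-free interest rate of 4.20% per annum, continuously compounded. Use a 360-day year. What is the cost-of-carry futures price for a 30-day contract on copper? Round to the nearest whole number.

Net carry = r + u − y = 0.0420 + 0.0147 − 0.0754 = -0.0187
F = S·e^((r+u−y)T) = 7691 · e^(-0.0187 × 30/360) = 7691 · e^-0.001558
= 7691 × 0.998443 = £7,679 per tonne

£7,679 per tonne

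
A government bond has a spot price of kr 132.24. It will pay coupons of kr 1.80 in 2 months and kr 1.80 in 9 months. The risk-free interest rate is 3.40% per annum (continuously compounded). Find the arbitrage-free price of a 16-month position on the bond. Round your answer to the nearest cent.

PV(coupons) I = 1.80·e^(−0.0340·2/12) + 1.80·e^(−0.0340·9/12)
I = 1.7898 + 1.7547 = 3.5445
F = (S − I)·e^(rT) = (132.24 − 3.5445) · e^(0.0340·16/12)
= 128.6955 · e^0.045333 = 128.6955 × 1.046376 = kr 134.66

kr 134.66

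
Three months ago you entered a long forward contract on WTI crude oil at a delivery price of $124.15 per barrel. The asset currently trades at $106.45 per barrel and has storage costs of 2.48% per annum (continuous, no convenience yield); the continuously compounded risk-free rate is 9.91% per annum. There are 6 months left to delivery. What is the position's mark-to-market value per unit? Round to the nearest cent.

-$10.37 per barrel

Current fair forward for the remaining 6 months: F = S·e^((r + u)·T), (r + u) = 0.0991 + 0.0248 = 0.1239
F = 106.45 · e^(0.1239 × 6/12) = 106.45 × 1.063909 = 113.2531
Value of long forward = (F − K)·e^(−rT) = (113.2531 − 124.15) · e^(−0.0991·6/12)
= -10.8969 × 0.951658 = -10.37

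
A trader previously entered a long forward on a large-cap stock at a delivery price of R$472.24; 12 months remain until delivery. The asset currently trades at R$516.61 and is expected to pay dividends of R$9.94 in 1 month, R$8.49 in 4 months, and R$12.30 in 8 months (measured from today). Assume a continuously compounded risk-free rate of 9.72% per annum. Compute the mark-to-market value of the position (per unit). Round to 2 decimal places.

R$58.50

PV(remaining dividends) I = 9.94·e^(−0.0972·1/12) + 8.49·e^(−0.0972·4/12) + 12.30·e^(−0.0972·8/12) = 29.6074
Current forward F = (S − I)·e^(rT) = (516.61 − 29.6074)·e^(0.0972·12/12) = 487.0026 × 1.102081 = 536.7163
Value (long) = (F − K)·e^(−rT) = (536.7163 − 472.24) × 0.907375 = 58.5042
Value = R$58.50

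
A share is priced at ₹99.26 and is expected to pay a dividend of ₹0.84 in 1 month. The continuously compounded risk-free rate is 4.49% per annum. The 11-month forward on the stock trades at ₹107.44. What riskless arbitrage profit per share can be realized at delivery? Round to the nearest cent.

PV(dividends) I = 0.84·e^(−0.0449·1/12) = 0.8369
Fair forward F* = (S − I)·e^(rT) = (99.26 − 0.8369)·e^0.041158 = 98.4231 × 1.042017 = 102.5585
Market ₹107.44 > fair 102.5585: forward overpriced → cash-and-carry (borrow at r, buy the stock and collect the dividends, short the forward).
Profit at T = |F_mkt − F*| = |107.44 − 102.5585| = ₹4.88 per share

₹4.88 per share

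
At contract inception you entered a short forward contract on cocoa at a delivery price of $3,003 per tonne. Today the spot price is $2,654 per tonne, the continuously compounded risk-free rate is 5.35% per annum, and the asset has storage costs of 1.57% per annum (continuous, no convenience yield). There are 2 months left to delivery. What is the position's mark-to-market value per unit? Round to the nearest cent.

Current fair forward for the remaining 2 months: F = S·e^((r + u)·T), (r + u) = 0.0535 + 0.0157 = 0.0692
F = 2654 · e^(0.0692 × 2/12) = 2654 × 1.01160010 = 2684.7867
Value of long forward = (F − K)·e^(−rT) = (2684.7867 − 3003) · e^(−0.0535·2/12)
= -318.2133 × 0.99112297 = -315.39
Short position value = −(long value) = $315.39

$315.39 per tonne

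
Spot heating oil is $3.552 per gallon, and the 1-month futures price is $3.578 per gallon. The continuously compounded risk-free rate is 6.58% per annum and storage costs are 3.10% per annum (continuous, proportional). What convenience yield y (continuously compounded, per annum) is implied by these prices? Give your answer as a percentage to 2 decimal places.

0.93%

F = S·e^((r+u−y)T) ⇒ (r+u−y) = ln(F/S)/T
ln(3.578/3.552) = 0.007293; /T ⇒ 0.087516
y = r + u − ln(F/S)/T = 0.0658 + 0.0310 − 0.087516 = 0.009284
y = 0.93%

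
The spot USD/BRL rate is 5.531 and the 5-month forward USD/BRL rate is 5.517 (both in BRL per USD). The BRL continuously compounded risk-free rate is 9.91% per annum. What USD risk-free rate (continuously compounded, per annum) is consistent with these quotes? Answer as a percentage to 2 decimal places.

F = S·e^((r_BRL − r_USD)T) ⇒ r_USD = r_BRL − ln(F/S)/T
ln(5.517/5.531) = -0.002534; /(5/12) = -0.006082
r_USD = 0.0991 + 0.006082 = 0.105182
r_USD = 10.52%

10.52%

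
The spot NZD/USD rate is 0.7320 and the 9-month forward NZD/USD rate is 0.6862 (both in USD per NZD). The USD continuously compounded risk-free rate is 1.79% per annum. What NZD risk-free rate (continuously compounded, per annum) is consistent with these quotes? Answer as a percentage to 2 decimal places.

F = S·e^((r_USD − r_NZD)T) ⇒ r_NZD = r_USD − ln(F/S)/T
ln(0.6862/0.7320) = -0.064611; /(9/12) = -0.086148
r_NZD = 0.0179 + 0.086148 = 0.104048
r_NZD = 10.40%

10.40%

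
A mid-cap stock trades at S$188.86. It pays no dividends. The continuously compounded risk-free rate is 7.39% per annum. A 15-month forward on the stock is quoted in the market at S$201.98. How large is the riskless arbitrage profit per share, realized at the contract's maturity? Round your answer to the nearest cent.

S$5.16 per share

Fair forward: F* = S·e^(carry·T), with carry = r = 0.0739
F* = 188.86 · e^(0.0739 × 15/12) = 188.86 · e^0.092375 = 188.86 × 1.096776 = S$207.1371
Market S$201.98 < fair S$207.1371: forward underpriced → reverse cash-and-carry (short spot, go long the forward).
At maturity, profit = |F_mkt − F*| = |201.98 − 207.1371| = S$5.16 per share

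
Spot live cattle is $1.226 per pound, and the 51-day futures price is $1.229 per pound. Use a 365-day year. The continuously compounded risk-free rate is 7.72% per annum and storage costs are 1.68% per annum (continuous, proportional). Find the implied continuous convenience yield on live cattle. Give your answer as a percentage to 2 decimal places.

7.65%

F = S·e^((r+u−y)T) ⇒ (r+u−y) = ln(F/S)/T
ln(1.229/1.226) = 0.002444; /T ⇒ 0.017491
y = r + u − ln(F/S)/T = 0.0772 + 0.0168 − 0.017491 = 0.076509
y = 7.65%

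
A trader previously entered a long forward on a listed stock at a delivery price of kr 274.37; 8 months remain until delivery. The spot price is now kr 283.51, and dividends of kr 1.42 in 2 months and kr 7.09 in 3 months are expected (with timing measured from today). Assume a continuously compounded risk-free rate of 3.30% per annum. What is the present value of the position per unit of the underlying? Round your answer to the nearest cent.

PV(remaining dividends) I = 1.42·e^(−0.0330·2/12) + 7.09·e^(−0.0330·3/12) = 8.4440
Current forward F = (S − I)·e^(rT) = (283.51 − 8.4440)·e^(0.0330·8/12) = 275.0660 × 1.022244 = 281.1846
Value (long) = (F − K)·e^(−rT) = (281.1846 − 274.37) × 0.978240 = 6.6663
Value = kr 6.67

kr 6.67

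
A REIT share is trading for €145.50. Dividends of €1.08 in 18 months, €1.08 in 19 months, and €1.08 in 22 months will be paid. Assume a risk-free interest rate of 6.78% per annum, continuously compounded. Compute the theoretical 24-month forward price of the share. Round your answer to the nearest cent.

€163.31

PV(dividends) I = 1.08·e^(−0.0678·18/12) + 1.08·e^(−0.0678·19/12) + 1.08·e^(−0.0678·22/12)
I = 0.9756 + 0.9701 + 0.9538 = 2.8995
F = (S − I)·e^(rT) = (145.50 − 2.8995) · e^(0.0678·24/12)
= 142.6005 · e^0.135600 = 142.6005 × 1.145224 = €163.31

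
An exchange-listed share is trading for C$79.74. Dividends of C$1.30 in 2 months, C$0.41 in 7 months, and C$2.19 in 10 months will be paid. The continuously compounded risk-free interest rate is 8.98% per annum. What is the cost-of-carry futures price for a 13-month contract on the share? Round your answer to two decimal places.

C$83.81

PV(dividends) I = 1.30·e^(−0.0898·2/12) + 0.41·e^(−0.0898·7/12) + 2.19·e^(−0.0898·10/12)
I = 1.2807 + 0.3891 + 2.0321 = 3.7019
F = (S − I)·e^(rT) = (79.74 − 3.7019) · e^(0.0898·13/12)
= 76.0381 · e^0.097283 = 76.0381 × 1.102172 = C$83.81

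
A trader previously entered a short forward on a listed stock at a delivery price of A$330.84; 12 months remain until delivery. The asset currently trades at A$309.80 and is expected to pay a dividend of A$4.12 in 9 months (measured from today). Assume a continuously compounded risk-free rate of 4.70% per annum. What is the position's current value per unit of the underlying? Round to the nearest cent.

A$9.83

PV(remaining dividends) I = 4.12·e^(−0.0470·9/12) = 3.9773
Current forward F = (S − I)·e^(rT) = (309.80 − 3.9773)·e^(0.0470·12/12) = 305.8227 × 1.048122 = 320.5395
Value (long) = (F − K)·e^(−rT) = (320.5395 − 330.84) × 0.954087 = -9.8276
Short position value = −(long value) = A$9.83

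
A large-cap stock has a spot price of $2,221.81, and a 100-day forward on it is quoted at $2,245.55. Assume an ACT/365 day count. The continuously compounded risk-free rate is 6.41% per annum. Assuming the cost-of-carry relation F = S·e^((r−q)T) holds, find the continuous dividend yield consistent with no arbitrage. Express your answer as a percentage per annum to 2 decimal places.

From F = S·e^((r−q)T): (r − q) = ln(F/S)/T
ln(2245.55/2221.81) = ln(1.010685) = 0.010628
(r − q) = 0.010628 / (100/365) = 0.038792
q = r − ln(F/S)/T = 0.0641 − 0.038792 = 0.025308
q = 2.53%

2.53%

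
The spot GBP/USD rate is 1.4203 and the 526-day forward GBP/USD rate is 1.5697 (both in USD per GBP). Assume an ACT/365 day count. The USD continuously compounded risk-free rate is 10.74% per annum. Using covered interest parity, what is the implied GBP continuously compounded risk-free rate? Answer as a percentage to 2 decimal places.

3.80%

F = S·e^((r_USD − r_GBP)T) ⇒ r_GBP = r_USD − ln(F/S)/T
ln(1.5697/1.4203) = 0.100016; /(526/365) = 0.069403
r_GBP = 0.1074 − 0.069403 = 0.037997
r_GBP = 3.80%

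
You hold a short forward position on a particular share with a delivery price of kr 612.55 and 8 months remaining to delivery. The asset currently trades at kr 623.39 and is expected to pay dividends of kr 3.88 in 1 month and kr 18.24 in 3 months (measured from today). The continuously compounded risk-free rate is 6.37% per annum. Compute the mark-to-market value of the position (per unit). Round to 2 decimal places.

PV(remaining dividends) I = 3.88·e^(−0.0637·1/12) + 18.24·e^(−0.0637·3/12) = 21.8113
Current forward F = (S − I)·e^(rT) = (623.39 − 21.8113)·e^(0.0637·8/12) = 601.5787 × 1.043381 = 627.6758
Value (long) = (F − K)·e^(−rT) = (627.6758 − 612.55) × 0.958422 = 14.4969
Short position value = −(long value) = -kr 14.50

-kr 14.50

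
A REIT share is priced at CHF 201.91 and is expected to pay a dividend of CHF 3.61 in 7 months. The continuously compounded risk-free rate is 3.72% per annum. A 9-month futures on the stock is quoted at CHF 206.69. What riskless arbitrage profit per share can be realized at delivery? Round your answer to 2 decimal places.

PV(dividends) I = 3.61·e^(−0.0372·7/12) = 3.5325
Fair futures F* = (S − I)·e^(rT) = (201.91 − 3.5325)·e^0.027900 = 198.3775 × 1.028293 = 203.9902
Market CHF 206.69 > fair 203.9902: forward overpriced → cash-and-carry (borrow at r, buy the stock and collect the dividends, short the forward).
Profit at T = |F_mkt − F*| = |206.69 − 203.9902| = CHF 2.70 per share

CHF 2.70 per share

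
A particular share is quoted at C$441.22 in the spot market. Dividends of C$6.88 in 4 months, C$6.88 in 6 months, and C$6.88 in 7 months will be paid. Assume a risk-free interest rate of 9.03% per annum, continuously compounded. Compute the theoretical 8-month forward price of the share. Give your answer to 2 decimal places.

PV(dividends) I = 6.88·e^(−0.0903·4/12) + 6.88·e^(−0.0903·6/12) + 6.88·e^(−0.0903·7/12)
I = 6.6760 + 6.5763 + 6.5270 = 19.7793
F = (S − I)·e^(rT) = (441.22 − 19.7793) · e^(0.0903·8/12)
= 421.4407 · e^0.060200 = 421.4407 × 1.062049 = C$447.59

C$447.59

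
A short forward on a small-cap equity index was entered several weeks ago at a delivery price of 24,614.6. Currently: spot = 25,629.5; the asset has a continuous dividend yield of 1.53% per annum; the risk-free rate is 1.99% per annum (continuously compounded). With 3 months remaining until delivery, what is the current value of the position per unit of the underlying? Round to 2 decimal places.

-1039.21

Current fair forward for the remaining 3 months: F = S·e^((r − q)·T), (r − q) = 0.0199 − 0.0153 = 0.0046
F = 25629.5 · e^(0.0046 × 3/12) = 25629.5 × 1.00115066 = 25658.9908
Value of long forward = (F − K)·e^(−rT) = (25658.9908 − 24614.6) · e^(−0.0199·3/12)
= 1044.3908 × 0.99503735 = 1039.21
Short position value = −(long value) = -1039.21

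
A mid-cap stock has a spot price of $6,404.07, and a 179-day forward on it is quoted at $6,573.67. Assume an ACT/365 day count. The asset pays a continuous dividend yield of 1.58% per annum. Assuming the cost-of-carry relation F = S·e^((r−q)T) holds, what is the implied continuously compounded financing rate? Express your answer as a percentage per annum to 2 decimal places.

6.91%

From F = S·e^((r−q)T): (r − q) = ln(F/S)/T
ln(6573.67/6404.07) = ln(1.026483) = 0.026138
(r − q) = 0.026138 / (179/365) = 0.053298
r = ln(F/S)/T + q = 0.053298 + 0.0158 = 0.069098
r = 6.91%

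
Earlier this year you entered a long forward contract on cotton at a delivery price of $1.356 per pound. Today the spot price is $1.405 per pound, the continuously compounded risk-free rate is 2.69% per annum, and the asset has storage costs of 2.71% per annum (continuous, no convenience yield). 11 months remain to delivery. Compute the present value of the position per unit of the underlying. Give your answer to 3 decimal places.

Current fair forward for the remaining 11 months: F = S·e^((r + u)·T), (r + u) = 0.0269 + 0.0271 = 0.0540
F = 1.405 · e^(0.0540 × 11/12) = 1.405 × 1.050746 = 1.4763
Value of long forward = (F − K)·e^(−rT) = (1.4763 − 1.356) · e^(−0.0269·11/12)
= 0.1203 × 0.975643 = 0.117

$0.117 per pound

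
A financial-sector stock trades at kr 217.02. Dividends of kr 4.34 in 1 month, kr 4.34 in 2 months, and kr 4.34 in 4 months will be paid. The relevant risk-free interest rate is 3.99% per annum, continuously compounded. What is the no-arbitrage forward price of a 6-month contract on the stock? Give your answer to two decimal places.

PV(dividends) I = 4.34·e^(−0.0399·1/12) + 4.34·e^(−0.0399·2/12) + 4.34·e^(−0.0399·4/12)
I = 4.3256 + 4.3112 + 4.2827 = 12.9195
F = (S − I)·e^(rT) = (217.02 − 12.9195) · e^(0.0399·6/12)
= 204.1005 · e^0.019950 = 204.1005 × 1.020150 = kr 208.21

kr 208.21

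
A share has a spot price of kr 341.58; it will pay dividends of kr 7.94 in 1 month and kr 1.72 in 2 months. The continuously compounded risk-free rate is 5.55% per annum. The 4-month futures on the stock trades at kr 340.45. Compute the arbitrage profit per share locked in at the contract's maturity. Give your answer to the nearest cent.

PV(dividends) I = 7.94·e^(−0.0555·1/12) + 1.72·e^(−0.0555·2/12) = 9.6075
Fair futures F* = (S − I)·e^(rT) = (341.58 − 9.6075)·e^0.018500 = 331.9725 × 1.018672 = 338.1711
Market kr 340.45 > fair 338.1711: forward overpriced → cash-and-carry (borrow at r, buy the stock and collect the dividends, short the forward).
Profit at T = |F_mkt − F*| = |340.45 − 338.1711| = kr 2.28 per share

kr 2.28 per share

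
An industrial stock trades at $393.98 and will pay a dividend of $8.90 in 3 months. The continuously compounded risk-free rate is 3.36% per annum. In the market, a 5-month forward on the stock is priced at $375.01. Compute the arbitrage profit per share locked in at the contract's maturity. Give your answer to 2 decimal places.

$15.57 per share

PV(dividends) I = 8.90·e^(−0.0336·3/12) = 8.8256
Fair forward F* = (S − I)·e^(rT) = (393.98 − 8.8256)·e^0.014000 = 385.1544 × 1.014098 = 390.5843
Market $375.01 < fair 390.5843: forward underpriced → reverse cash-and-carry (short the stock, invest proceeds at r, pay the dividends, go long the forward).
Profit at T = |F_mkt − F*| = |375.01 − 390.5843| = $15.57 per share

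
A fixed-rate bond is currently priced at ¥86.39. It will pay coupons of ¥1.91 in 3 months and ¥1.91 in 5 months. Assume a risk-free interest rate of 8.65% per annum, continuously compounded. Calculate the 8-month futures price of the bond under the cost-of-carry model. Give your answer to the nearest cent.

PV(coupons) I = 1.91·e^(−0.0865·3/12) + 1.91·e^(−0.0865·5/12)
I = 1.8691 + 1.8424 = 3.7115
F = (S − I)·e^(rT) = (86.39 − 3.7115) · e^(0.0865·8/12)
= 82.6785 · e^0.057667 = 82.6785 × 1.059362 = ¥87.59

¥87.59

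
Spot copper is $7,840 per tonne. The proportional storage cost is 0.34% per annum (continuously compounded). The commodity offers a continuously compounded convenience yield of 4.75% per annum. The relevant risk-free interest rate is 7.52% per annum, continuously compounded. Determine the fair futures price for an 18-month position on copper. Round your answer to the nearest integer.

Net carry = r + u − y = 0.0752 + 0.0034 − 0.0475 = 0.0311
F = S·e^((r+u−y)T) = 7840 · e^(0.0311 × 18/12) = 7840 · e^0.046650
= 7840 × 1.047755 = $8,214 per tonne

$8,214 per tonne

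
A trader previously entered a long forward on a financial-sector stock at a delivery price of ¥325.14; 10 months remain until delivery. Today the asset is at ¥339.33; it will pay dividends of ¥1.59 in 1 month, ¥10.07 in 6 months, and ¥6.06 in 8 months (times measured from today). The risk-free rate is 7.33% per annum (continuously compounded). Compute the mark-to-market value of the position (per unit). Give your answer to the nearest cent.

¥16.40

PV(remaining dividends) I = 1.59·e^(−0.0733·1/12) + 10.07·e^(−0.0733·6/12) + 6.06·e^(−0.0733·8/12) = 17.0589
Current forward F = (S − I)·e^(rT) = (339.33 − 17.0589)·e^(0.0733·10/12) = 322.2711 × 1.062987 = 342.5700
Value (long) = (F − K)·e^(−rT) = (342.5700 − 325.14) × 0.940745 = 16.3972
Value = ¥16.40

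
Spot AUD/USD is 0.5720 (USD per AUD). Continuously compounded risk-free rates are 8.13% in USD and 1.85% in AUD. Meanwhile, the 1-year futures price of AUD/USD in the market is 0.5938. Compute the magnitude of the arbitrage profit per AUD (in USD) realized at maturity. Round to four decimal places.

0.0153 per AUD (in USD)

Fair futures: F* = S·e^(carry·T), with carry = (r_USD − r_AUD) = 0.0813 − 0.0185 = 0.0628
F* = 0.5720 · e^(0.0628 × 1) = 0.5720 · e^0.062800 = 0.5720 × 1.064814 = 0.6091
Market 0.5938 < fair 0.6091: forward underpriced → reverse cash-and-carry (short spot, go long the forward).
At maturity, profit = |F_mkt − F*| = |0.5938 − 0.6091| = 0.0153 per AUD (in USD)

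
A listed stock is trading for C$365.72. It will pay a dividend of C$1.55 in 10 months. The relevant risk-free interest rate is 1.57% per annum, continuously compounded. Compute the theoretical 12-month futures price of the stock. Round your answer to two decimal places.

PV(dividends) I = 1.55·e^(−0.0157·10/12)
I = 1.5299
F = (S − I)·e^(rT) = (365.72 − 1.5299) · e^(0.0157·12/12)
= 364.1901 · e^0.015700 = 364.1901 × 1.015824 = C$369.95

C$369.95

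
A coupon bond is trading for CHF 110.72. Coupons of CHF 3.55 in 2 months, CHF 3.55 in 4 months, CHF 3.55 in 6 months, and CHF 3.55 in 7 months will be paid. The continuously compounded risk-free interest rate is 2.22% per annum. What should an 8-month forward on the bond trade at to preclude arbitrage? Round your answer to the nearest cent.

PV(coupons) I = 3.55·e^(−0.0222·2/12) + 3.55·e^(−0.0222·4/12) + 3.55·e^(−0.0222·6/12) + 3.55·e^(−0.0222·7/12)
I = 3.5369 + 3.5238 + 3.5108 + 3.5043 = 14.0758
F = (S − I)·e^(rT) = (110.72 − 14.0758) · e^(0.0222·8/12)
= 96.6442 · e^0.014800 = 96.6442 × 1.014910 = CHF 98.09

CHF 98.09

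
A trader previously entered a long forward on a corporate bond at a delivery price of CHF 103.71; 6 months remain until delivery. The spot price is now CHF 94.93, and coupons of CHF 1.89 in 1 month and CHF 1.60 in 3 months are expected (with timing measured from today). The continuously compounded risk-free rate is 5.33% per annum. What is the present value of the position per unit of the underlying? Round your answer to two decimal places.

-CHF 9.51

PV(remaining coupons) I = 1.89·e^(−0.0533·1/12) + 1.60·e^(−0.0533·3/12) = 3.4604
Current forward F = (S − I)·e^(rT) = (94.93 − 3.4604)·e^(0.0533·6/12) = 91.4696 × 1.027008 = 93.9400
Value (long) = (F − K)·e^(−rT) = (93.9400 − 103.71) × 0.973702 = -9.5131
Value = -CHF 9.51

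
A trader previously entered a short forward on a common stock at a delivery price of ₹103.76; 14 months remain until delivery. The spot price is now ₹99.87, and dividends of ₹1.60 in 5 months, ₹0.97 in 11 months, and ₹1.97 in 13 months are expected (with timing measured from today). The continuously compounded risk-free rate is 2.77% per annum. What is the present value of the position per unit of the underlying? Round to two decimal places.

PV(remaining dividends) I = 1.60·e^(−0.0277·5/12) + 0.97·e^(−0.0277·11/12) + 1.97·e^(−0.0277·13/12) = 4.4391
Current forward F = (S − I)·e^(rT) = (99.87 − 4.4391)·e^(0.0277·14/12) = 95.4309 × 1.032845 = 98.5653
Value (long) = (F − K)·e^(−rT) = (98.5653 − 103.76) × 0.968200 = -5.0295
Short position value = −(long value) = ₹5.03

₹5.03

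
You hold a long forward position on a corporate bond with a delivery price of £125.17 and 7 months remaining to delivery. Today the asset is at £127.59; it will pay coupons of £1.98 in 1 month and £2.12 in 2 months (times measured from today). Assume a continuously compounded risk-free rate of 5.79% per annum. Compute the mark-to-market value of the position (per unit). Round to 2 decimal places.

PV(remaining coupons) I = 1.98·e^(−0.0579·1/12) + 2.12·e^(−0.0579·2/12) = 4.0701
Current forward F = (S − I)·e^(rT) = (127.59 − 4.0701)·e^(0.0579·7/12) = 123.5199 × 1.034352 = 127.7631
Value (long) = (F − K)·e^(−rT) = (127.7631 − 125.17) × 0.966789 = 2.5070
Value = £2.51

£2.51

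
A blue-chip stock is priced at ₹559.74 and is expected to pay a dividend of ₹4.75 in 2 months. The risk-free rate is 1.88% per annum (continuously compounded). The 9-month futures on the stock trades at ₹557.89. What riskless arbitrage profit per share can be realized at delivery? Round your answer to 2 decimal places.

₹5.00 per share

PV(dividends) I = 4.75·e^(−0.0188·2/12) = 4.7351
Fair futures F* = (S − I)·e^(rT) = (559.74 − 4.7351)·e^0.014100 = 555.0049 × 1.014200 = 562.8860
Market ₹557.89 < fair 562.8860: forward underpriced → reverse cash-and-carry (short the stock, invest proceeds at r, pay the dividends, go long the forward).
Profit at T = |F_mkt − F*| = |557.89 − 562.8860| = ₹5.00 per share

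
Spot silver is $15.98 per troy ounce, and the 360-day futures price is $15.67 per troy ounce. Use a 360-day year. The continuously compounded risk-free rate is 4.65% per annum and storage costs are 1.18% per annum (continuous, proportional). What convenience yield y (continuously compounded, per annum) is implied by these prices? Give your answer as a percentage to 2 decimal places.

7.79%

F = S·e^((r+u−y)T) ⇒ (r+u−y) = ln(F/S)/T
ln(15.67/15.98) = -0.019590; /T ⇒ -0.019590
y = r + u − ln(F/S)/T = 0.0465 + 0.0118 + 0.019590 = 0.077890
y = 7.79%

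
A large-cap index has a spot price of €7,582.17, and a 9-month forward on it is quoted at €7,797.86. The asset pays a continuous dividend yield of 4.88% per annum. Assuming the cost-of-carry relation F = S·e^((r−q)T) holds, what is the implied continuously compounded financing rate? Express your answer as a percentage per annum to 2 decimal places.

8.62%

From F = S·e^((r−q)T): (r − q) = ln(F/S)/T
ln(7797.86/7582.17) = ln(1.028447) = 0.028050
(r − q) = 0.028050 / (9/12) = 0.037400
r = ln(F/S)/T + q = 0.037400 + 0.0488 = 0.086200
r = 8.62%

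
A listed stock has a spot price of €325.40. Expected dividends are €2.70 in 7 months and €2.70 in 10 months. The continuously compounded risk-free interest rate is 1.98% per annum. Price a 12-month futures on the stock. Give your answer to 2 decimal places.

€326.48

PV(dividends) I = 2.70·e^(−0.0198·7/12) + 2.70·e^(−0.0198·10/12)
I = 2.6690 + 2.6558 = 5.3248
F = (S − I)·e^(rT) = (325.40 − 5.3248) · e^(0.0198·12/12)
= 320.0752 · e^0.019800 = 320.0752 × 1.019997 = €326.48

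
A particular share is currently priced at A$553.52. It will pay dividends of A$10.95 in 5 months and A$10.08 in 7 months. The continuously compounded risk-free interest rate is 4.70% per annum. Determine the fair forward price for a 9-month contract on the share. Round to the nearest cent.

PV(dividends) I = 10.95·e^(−0.0470·5/12) + 10.08·e^(−0.0470·7/12)
I = 10.7376 + 9.8074 = 20.5450
F = (S − I)·e^(rT) = (553.52 − 20.5450) · e^(0.0470·9/12)
= 532.9750 · e^0.035250 = 532.9750 × 1.035879 = A$552.10

A$552.10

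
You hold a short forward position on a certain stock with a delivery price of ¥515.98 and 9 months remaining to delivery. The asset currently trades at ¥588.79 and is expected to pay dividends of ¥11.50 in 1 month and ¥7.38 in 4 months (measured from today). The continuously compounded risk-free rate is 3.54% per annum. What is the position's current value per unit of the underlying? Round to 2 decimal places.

PV(remaining dividends) I = 11.50·e^(−0.0354·1/12) + 7.38·e^(−0.0354·4/12) = 18.7596
Current forward F = (S − I)·e^(rT) = (588.79 − 18.7596)·e^(0.0354·9/12) = 570.0304 × 1.026906 = 585.3676
Value (long) = (F − K)·e^(−rT) = (585.3676 − 515.98) × 0.973799 = 67.5696
Short position value = −(long value) = -¥67.57

-¥67.57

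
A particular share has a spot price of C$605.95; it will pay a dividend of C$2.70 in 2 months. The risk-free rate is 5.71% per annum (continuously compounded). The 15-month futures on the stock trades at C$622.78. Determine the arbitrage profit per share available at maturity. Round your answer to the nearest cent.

C$25.13 per share

PV(dividends) I = 2.70·e^(−0.0571·2/12) = 2.6744
Fair futures F* = (S − I)·e^(rT) = (605.95 − 2.6744)·e^0.071375 = 603.2756 × 1.073984 = 647.9083
Market C$622.78 < fair 647.9083: forward underpriced → reverse cash-and-carry (short the stock, invest proceeds at r, pay the dividends, go long the forward).
Profit at T = |F_mkt − F*| = |622.78 − 647.9083| = C$25.13 per share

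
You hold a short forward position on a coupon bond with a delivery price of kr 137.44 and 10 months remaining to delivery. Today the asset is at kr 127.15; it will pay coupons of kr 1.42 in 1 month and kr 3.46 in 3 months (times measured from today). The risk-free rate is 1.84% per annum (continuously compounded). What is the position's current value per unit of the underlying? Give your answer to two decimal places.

kr 13.06

PV(remaining coupons) I = 1.42·e^(−0.0184·1/12) + 3.46·e^(−0.0184·3/12) = 4.8619
Current forward F = (S − I)·e^(rT) = (127.15 − 4.8619)·e^(0.0184·10/12) = 122.2881 × 1.015451 = 124.1776
Value (long) = (F − K)·e^(−rT) = (124.1776 − 137.44) × 0.984784 = -13.0606
Short position value = −(long value) = kr 13.06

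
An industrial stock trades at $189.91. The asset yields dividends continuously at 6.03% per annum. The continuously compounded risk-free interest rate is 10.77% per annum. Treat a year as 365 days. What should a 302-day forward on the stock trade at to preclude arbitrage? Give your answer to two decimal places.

F = S·e^((r − q)T) = 189.91 · e^((0.1077 − 0.0603) × 302/365)
= 189.91 · e^0.039219 = 189.91 × 1.039998
F = $197.51

$197.51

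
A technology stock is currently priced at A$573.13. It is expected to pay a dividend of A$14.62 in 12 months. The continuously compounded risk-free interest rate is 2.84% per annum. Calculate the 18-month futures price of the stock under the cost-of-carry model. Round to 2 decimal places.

A$583.24

PV(dividends) I = 14.62·e^(−0.0284·12/12)
I = 14.2106
F = (S − I)·e^(rT) = (573.13 − 14.2106) · e^(0.0284·18/12)
= 558.9194 · e^0.042600 = 558.9194 × 1.043520 = A$583.24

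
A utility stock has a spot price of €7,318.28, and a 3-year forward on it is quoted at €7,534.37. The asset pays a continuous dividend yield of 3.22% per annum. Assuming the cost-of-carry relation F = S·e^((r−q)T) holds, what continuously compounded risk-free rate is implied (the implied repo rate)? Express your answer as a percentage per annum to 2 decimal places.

4.19%

From F = S·e^((r−q)T): (r − q) = ln(F/S)/T
ln(7534.37/7318.28) = ln(1.029527) = 0.029099
(r − q) = 0.029099 / (3) = 0.009700
r = ln(F/S)/T + q = 0.009700 + 0.0322 = 0.041900
r = 4.19%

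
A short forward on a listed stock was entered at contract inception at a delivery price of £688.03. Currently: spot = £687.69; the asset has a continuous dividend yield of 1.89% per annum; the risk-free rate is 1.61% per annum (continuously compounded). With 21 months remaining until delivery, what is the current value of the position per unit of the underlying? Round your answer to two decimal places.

Current fair forward for the remaining 21 months: F = S·e^((r − q)·T), (r − q) = 0.0161 − 0.0189 = -0.0028
F = 687.69 · e^(-0.0028 × 21/12) = 687.69 × 0.995112 = 684.3286
Value of long forward = (F − K)·e^(−rT) = (684.3286 − 688.03) · e^(−0.0161·21/12)
= -3.7014 × 0.972218 = -3.60
Short position value = −(long value) = £3.60

£3.60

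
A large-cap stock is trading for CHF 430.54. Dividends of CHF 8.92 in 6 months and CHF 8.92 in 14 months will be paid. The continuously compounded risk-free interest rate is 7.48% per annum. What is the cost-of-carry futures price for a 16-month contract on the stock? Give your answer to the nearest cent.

PV(dividends) I = 8.92·e^(−0.0748·6/12) + 8.92·e^(−0.0748·14/12)
I = 8.5926 + 8.1746 = 16.7672
F = (S − I)·e^(rT) = (430.54 − 16.7672) · e^(0.0748·16/12)
= 413.7728 · e^0.099733 = 413.7728 × 1.104876 = CHF 457.17

CHF 457.17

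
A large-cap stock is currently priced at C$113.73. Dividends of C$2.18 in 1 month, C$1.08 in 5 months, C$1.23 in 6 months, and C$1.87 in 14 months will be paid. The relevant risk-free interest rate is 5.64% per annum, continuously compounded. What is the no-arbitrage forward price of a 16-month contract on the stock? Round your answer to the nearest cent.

PV(dividends) I = 2.18·e^(−0.0564·1/12) + 1.08·e^(−0.0564·5/12) + 1.23·e^(−0.0564·6/12) + 1.87·e^(−0.0564·14/12)
I = 2.1698 + 1.0549 + 1.1958 + 1.7509 = 6.1714
F = (S − I)·e^(rT) = (113.73 − 6.1714) · e^(0.0564·16/12)
= 107.5586 · e^0.075200 = 107.5586 × 1.078100 = C$115.96

C$115.96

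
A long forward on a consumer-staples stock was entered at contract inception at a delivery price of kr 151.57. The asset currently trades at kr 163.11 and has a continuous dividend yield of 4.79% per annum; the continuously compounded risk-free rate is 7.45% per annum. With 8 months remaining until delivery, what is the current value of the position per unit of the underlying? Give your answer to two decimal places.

Current fair forward for the remaining 8 months: F = S·e^((r − q)·T), (r − q) = 0.0745 − 0.0479 = 0.0266
F = 163.11 · e^(0.0266 × 8/12) = 163.11 × 1.017892 = 166.0284
Value of long forward = (F − K)·e^(−rT) = (166.0284 − 151.57) · e^(−0.0745·8/12)
= 14.4584 × 0.951547 = 13.76

kr 13.76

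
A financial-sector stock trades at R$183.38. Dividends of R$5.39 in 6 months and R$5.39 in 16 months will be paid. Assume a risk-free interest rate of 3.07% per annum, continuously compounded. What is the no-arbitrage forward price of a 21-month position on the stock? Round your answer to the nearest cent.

PV(dividends) I = 5.39·e^(−0.0307·6/12) + 5.39·e^(−0.0307·16/12)
I = 5.3079 + 5.1738 = 10.4817
F = (S − I)·e^(rT) = (183.38 − 10.4817) · e^(0.0307·21/12)
= 172.8983 · e^0.053725 = 172.8983 × 1.055194 = R$182.44

R$182.44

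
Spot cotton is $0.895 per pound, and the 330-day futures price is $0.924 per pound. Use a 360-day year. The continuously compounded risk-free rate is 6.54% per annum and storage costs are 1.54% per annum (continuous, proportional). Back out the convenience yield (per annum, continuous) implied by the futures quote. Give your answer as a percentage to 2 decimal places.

4.60%

F = S·e^((r+u−y)T) ⇒ (r+u−y) = ln(F/S)/T
ln(0.924/0.895) = 0.031888; /T ⇒ 0.034787
y = r + u − ln(F/S)/T = 0.0654 + 0.0154 − 0.034787 = 0.046013
y = 4.60%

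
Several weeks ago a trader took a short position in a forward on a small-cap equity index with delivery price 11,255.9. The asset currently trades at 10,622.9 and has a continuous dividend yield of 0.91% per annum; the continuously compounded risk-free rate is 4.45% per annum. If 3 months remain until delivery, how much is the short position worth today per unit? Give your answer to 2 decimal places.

532.61

Current fair forward for the remaining 3 months: F = S·e^((r − q)·T), (r − q) = 0.0445 − 0.0091 = 0.0354
F = 10622.9 · e^(0.0354 × 3/12) = 10622.9 × 1.00888928 = 10717.3299
Value of long forward = (F − K)·e^(−rT) = (10717.3299 − 11255.9) · e^(−0.0445·3/12)
= -538.5701 × 0.98893665 = -532.61
Short position value = −(long value) = 532.61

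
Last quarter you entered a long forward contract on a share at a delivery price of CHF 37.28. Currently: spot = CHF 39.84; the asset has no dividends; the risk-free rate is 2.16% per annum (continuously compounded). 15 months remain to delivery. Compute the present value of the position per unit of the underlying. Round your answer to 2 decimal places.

Current fair forward for the remaining 15 months: F = S·e^(r·T), r = 0.0216
F = 39.84 · e^(0.0216 × 15/12) = 39.84 × 1.027368 = 40.9303
Value of long forward = (F − K)·e^(−rT) = (40.9303 − 37.28) · e^(−0.0216·15/12)
= 3.6503 × 0.973361 = 3.55

CHF 3.55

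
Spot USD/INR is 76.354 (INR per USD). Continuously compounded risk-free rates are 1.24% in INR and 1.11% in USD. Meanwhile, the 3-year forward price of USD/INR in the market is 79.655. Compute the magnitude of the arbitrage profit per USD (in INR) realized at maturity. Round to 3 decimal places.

3.003 per USD (in INR)

Fair forward: F* = S·e^(carry·T), with carry = (r_INR − r_USD) = 0.0124 − 0.0111 = 0.0013
F* = 76.354 · e^(0.0013 × 3) = 76.354 · e^0.003900 = 76.354 × 1.003908 = 76.6524
Market 79.655 > fair 76.6524: forward overpriced → cash-and-carry (buy spot, short the forward).
At maturity, profit = |F_mkt − F*| = |79.655 − 76.6524| = 3.003 per USD (in INR)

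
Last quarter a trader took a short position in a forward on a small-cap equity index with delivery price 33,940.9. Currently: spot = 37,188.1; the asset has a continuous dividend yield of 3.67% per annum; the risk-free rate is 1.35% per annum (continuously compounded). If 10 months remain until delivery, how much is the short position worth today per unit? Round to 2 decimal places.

Current fair forward for the remaining 10 months: F = S·e^((r − q)·T), (r − q) = 0.0135 − 0.0367 = -0.0232
F = 37188.1 · e^(-0.0232 × 10/12) = 37188.1 × 0.98085236 = 36476.0356
Value of long forward = (F − K)·e^(−rT) = (36476.0356 − 33940.9) · e^(−0.0135·10/12)
= 2535.1356 × 0.98881304 = 2506.78
Short position value = −(long value) = -2506.78

-2506.78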